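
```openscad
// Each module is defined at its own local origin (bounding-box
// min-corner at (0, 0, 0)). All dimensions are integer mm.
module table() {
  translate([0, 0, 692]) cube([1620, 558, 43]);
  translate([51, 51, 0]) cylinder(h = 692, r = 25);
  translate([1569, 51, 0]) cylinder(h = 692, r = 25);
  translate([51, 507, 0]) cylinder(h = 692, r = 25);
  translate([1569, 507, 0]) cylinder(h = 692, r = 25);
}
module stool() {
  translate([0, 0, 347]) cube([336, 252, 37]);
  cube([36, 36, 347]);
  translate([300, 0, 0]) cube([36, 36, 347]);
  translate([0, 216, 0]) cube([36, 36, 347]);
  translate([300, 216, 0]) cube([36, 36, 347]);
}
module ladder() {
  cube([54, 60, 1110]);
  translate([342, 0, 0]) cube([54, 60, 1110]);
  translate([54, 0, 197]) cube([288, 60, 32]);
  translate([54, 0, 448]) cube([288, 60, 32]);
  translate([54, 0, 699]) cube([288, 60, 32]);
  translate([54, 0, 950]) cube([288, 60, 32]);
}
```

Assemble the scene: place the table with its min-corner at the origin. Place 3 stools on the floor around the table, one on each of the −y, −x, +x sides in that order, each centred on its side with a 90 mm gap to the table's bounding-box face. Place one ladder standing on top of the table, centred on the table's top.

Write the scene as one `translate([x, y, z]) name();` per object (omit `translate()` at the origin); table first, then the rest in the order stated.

table();
translate([642, -342, 0]) stool();
translate([-426, 153, 0]) stool();
translate([1710, 153, 0]) stool();
translate([612, 249, 735]) ladder();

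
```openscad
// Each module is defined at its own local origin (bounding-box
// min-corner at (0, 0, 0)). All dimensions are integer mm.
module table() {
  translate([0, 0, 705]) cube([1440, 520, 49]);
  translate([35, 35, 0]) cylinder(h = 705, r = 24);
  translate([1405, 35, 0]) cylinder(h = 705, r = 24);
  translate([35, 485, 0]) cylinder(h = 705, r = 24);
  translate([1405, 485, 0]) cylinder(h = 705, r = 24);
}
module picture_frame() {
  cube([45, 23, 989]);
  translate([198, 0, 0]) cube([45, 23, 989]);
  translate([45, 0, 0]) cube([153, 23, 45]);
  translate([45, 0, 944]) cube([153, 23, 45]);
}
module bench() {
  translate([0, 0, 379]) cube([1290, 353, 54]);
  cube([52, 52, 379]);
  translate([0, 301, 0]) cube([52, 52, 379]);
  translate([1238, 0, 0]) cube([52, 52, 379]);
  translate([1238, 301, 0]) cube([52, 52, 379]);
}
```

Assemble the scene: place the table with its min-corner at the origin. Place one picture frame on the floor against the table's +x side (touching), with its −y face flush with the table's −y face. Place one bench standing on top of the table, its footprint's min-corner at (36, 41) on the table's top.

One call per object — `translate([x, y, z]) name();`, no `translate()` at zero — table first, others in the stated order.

table();
translate([1440, 0, 0]) picture_frame();
translate([36, 41, 754]) bench();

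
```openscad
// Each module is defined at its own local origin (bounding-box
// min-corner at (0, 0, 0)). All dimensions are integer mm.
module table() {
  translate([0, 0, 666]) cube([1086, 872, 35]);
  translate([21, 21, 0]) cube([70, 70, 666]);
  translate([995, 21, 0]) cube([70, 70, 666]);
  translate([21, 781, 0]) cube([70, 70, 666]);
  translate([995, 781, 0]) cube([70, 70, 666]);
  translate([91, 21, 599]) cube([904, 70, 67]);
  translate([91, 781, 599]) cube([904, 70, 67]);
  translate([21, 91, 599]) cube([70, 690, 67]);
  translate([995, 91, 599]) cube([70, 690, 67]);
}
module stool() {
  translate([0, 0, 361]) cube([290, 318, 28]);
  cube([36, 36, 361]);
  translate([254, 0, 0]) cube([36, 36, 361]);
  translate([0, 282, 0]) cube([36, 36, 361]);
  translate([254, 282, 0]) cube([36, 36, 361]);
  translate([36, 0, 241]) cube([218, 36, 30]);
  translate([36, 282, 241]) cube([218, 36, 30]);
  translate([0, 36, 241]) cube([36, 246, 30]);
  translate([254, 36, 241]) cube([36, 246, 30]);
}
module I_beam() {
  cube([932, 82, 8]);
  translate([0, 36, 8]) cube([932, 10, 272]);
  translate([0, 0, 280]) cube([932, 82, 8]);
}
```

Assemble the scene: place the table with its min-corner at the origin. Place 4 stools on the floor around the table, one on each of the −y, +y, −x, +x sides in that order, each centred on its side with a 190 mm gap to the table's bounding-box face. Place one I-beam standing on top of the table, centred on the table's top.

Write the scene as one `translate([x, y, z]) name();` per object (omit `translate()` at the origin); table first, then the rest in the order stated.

table();
translate([398, -508, 0]) stool();
translate([398, 1062, 0]) stool();
translate([-480, 277, 0]) stool();
translate([1276, 277, 0]) stool();
translate([77, 395, 701]) I_beam();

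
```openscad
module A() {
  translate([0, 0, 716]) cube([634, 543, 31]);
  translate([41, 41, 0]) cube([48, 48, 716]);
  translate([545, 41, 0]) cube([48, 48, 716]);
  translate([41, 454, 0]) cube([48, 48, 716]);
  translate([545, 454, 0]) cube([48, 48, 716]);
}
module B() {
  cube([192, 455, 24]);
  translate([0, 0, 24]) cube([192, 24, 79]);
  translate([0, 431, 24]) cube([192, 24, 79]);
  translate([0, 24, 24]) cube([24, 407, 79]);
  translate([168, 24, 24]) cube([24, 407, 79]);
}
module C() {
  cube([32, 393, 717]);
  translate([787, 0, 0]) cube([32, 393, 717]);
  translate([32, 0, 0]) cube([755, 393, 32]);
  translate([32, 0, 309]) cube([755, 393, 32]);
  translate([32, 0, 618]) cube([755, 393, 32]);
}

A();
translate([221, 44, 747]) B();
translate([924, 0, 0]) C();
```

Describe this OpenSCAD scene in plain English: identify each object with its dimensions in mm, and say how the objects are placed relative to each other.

A is a table: top 634 mm (x) × 543 mm (y), 31 mm thick, upper face at z = 747 mm, on four 48×48 mm square legs, each inset 41 mm from the nearest pair of top edges, running from z = 0 to the bottom of the top.

B is an open-topped rectangular box: outside dimensions 192×455×103 mm, with a uniform wall and base thickness of 24 mm. The base is a full 192×455 slab on the floor; four walls sit on top of the base. The front and back walls (the −y and +y sides) span the full width; the two side walls fit between them.

C is a bookshelf 819 mm wide overall, 393 mm deep and 717 mm tall. The two sides are 32 mm thick vertical panels. 3 horizontal shelves of 32 mm thickness span between the inner faces of the sides; the lowest shelf sits on the floor and shelves are stacked with a clear vertical gap of 277 mm between each pair.

The open box is on top of the table, centred. The bookshelf is on the floor beside the table on its +x side.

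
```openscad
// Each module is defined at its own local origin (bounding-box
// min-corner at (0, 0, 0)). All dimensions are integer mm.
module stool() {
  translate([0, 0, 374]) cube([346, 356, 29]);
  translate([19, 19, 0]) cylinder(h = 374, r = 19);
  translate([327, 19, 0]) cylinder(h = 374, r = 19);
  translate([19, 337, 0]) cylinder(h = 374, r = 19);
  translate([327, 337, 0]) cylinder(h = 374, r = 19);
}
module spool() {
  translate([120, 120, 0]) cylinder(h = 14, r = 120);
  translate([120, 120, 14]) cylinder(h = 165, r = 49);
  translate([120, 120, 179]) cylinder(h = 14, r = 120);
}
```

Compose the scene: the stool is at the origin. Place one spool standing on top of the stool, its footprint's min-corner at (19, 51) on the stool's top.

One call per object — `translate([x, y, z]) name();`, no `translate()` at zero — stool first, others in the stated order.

stool();
translate([19, 51, 403]) spool();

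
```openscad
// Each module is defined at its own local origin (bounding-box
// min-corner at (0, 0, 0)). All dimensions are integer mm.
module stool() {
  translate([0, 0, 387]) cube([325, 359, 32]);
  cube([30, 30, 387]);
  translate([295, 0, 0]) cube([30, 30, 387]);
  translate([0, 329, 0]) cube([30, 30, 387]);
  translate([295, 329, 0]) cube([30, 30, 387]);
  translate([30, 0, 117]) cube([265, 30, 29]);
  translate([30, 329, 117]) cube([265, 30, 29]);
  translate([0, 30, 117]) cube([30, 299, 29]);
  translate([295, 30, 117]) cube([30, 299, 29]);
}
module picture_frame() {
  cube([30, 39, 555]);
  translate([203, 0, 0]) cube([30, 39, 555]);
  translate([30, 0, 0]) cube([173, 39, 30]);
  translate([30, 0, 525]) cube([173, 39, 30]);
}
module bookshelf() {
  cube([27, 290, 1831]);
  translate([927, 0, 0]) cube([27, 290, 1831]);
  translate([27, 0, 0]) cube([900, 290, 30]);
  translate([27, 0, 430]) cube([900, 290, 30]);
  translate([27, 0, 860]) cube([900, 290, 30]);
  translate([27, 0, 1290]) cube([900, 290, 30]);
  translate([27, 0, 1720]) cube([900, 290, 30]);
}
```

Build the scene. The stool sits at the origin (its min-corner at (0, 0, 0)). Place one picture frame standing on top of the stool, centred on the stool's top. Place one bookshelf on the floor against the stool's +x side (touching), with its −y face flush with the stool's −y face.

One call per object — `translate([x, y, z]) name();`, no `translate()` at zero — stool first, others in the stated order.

stool();
translate([46, 160, 419]) picture_frame();
translate([325, 0, 0]) bookshelf();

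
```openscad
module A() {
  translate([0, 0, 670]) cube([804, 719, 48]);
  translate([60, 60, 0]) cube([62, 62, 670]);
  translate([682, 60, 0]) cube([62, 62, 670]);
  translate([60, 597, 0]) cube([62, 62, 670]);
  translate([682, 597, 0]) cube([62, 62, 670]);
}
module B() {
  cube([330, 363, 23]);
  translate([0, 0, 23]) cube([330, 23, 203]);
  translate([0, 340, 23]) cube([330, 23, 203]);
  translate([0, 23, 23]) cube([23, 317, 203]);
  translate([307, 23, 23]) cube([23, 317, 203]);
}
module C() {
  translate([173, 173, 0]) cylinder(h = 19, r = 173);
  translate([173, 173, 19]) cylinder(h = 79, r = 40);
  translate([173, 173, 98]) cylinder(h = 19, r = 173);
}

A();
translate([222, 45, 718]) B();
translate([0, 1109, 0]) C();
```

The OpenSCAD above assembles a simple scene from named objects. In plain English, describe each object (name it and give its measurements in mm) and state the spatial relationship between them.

A is a table with a 804×719 mm rectangular top, 48 mm thick, top surface at z = 718 mm, supported by four 62×62 mm square legs, each inset 60 mm from the nearest pair of top edges, running from the floor.

B is an open-topped rectangular box: outside dimensions 330×363×226 mm, with a uniform wall and base thickness of 23 mm. The base is a full 330×363 slab on the floor; four walls sit on top of the base. The front and back walls (the −y and +y sides) span the full width; the two side walls fit between them.

C is a spool: two coaxial disc flanges of radius 173 mm and thickness 19 mm, joined by a core cylinder of radius 40 mm and height 79 mm. The lower flange rests on z = 0 and the three cylinders share a vertical axis.

The open box is on top of the table. The spool is on the floor beside the table on its +y side.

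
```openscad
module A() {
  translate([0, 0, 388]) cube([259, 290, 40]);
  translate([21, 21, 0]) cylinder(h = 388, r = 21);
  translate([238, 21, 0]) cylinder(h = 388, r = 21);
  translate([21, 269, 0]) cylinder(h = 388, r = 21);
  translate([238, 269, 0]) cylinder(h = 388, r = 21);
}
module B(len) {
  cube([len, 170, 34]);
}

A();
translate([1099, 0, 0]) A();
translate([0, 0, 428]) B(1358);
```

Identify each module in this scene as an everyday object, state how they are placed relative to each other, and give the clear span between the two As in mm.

A is a stool. B is a beam. A beam spans the tops of two stools. The clear span between the two stools is 840 mm.

Second stool starts at x = 1099; first ends at x = 259; clear span = 1099 − 259 = 840 mm.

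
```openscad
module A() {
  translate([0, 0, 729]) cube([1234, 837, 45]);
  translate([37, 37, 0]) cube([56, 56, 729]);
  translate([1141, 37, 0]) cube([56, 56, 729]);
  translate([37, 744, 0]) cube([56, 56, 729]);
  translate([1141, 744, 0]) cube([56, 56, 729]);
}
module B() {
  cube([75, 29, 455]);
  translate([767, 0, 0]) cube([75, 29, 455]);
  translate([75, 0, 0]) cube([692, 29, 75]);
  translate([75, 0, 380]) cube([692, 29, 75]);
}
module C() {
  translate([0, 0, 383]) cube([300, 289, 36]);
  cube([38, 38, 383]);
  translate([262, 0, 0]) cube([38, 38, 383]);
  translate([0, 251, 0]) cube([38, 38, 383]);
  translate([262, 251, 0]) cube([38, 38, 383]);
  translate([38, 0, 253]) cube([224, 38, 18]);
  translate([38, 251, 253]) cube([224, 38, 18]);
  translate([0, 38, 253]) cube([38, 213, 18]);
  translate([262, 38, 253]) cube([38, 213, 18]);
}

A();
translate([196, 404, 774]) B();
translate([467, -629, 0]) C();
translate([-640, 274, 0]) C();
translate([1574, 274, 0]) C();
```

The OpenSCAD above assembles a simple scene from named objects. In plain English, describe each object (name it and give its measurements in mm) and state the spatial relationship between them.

A is a table: top 1234 mm (x) × 837 mm (y), 45 mm thick, upper face at z = 774 mm, on four 56×56 mm square legs, each inset 37 mm from the nearest pair of top edges, running from z = 0 to the bottom of the top.

B is a rectangular picture frame lying in the x–z plane (depth along y). The opening is 692 mm wide (x) by 305 mm tall (z), surrounded by a border 75 mm wide on all four sides. The frame is 29 mm deep and is made of two full-height vertical stiles with two horizontal rails fitted between them.

C is a four-legged stool. The seat is a 300×289×36 mm slab whose top surface is at z = 419 mm; four square legs, each 38×38 mm in cross-section, run from the floor (z = 0) to the underside of the seat, each flush with a corner of the seat. Four stretchers, 38 mm wide and 18 mm tall, connect adjacent legs with their undersides at z = 253 mm, each running between the inner faces of the legs it joins and aligned with the legs' outer faces on the other axis.

The picture frame is on top of the table, centred. Three stools sit around the table at the −y, −x, +x sides.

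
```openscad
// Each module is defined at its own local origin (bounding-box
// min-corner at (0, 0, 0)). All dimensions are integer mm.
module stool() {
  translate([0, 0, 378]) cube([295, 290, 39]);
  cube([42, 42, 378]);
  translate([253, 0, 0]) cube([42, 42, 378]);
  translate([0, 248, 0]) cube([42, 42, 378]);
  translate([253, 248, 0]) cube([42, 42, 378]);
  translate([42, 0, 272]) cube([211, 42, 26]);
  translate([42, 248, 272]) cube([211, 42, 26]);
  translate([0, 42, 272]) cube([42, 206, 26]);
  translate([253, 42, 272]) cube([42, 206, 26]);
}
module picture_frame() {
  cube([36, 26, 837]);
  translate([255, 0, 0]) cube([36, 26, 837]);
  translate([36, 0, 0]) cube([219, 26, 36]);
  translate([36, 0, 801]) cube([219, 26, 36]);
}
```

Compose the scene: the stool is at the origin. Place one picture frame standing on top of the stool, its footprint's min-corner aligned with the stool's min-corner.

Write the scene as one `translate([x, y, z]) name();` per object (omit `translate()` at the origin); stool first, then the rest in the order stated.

stool();
translate([0, 0, 417]) picture_frame();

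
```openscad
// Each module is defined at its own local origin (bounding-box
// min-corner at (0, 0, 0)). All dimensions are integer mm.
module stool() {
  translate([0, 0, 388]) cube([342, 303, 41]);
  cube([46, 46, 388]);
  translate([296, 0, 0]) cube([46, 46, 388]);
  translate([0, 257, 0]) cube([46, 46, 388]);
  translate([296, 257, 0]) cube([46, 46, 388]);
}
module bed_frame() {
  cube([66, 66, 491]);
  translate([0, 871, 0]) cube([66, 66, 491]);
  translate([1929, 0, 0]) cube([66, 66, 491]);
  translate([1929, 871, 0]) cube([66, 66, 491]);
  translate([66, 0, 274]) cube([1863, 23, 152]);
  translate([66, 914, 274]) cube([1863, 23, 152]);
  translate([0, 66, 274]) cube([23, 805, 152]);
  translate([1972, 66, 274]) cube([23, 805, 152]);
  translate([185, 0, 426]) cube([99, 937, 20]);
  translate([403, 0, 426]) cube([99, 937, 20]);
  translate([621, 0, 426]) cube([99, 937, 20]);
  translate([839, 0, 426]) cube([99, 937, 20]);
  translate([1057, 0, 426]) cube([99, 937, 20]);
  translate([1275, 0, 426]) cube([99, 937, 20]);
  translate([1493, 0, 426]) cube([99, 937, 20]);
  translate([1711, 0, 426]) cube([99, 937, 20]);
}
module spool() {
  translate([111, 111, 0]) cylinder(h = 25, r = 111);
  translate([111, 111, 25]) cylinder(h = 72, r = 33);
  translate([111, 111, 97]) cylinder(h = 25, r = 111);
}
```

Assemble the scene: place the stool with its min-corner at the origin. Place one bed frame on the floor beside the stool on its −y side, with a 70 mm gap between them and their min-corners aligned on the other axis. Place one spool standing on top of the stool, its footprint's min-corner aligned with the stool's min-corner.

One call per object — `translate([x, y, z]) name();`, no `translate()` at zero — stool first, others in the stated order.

stool();
translate([0, -1007, 0]) bed_frame();
translate([0, 0, 429]) spool();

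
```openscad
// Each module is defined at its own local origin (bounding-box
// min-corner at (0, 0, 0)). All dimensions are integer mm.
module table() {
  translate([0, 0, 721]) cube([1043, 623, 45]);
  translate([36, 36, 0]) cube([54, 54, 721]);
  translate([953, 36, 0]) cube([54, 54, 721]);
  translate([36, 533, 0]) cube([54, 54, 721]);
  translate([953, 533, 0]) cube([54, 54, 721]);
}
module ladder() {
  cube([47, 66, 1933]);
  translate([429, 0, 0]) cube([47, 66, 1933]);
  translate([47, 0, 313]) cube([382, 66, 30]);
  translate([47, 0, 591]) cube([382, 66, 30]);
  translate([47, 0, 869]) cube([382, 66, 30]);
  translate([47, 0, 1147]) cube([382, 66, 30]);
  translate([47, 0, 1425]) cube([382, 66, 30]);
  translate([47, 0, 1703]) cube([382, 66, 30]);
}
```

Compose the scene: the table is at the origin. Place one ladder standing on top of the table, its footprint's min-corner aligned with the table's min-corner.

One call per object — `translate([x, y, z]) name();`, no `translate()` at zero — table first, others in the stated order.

table();
translate([0, 0, 766]) ladder();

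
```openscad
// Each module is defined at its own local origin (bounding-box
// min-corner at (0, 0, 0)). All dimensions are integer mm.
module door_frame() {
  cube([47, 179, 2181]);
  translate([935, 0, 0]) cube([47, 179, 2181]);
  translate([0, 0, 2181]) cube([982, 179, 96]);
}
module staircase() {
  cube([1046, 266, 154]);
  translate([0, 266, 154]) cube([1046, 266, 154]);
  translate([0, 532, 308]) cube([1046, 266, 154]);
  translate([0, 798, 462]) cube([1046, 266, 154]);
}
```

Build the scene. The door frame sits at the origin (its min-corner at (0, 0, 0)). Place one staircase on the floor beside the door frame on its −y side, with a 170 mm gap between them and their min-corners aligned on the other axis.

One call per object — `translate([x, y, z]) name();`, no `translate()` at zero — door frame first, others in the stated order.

door_frame();
translate([0, -1234, 0]) staircase();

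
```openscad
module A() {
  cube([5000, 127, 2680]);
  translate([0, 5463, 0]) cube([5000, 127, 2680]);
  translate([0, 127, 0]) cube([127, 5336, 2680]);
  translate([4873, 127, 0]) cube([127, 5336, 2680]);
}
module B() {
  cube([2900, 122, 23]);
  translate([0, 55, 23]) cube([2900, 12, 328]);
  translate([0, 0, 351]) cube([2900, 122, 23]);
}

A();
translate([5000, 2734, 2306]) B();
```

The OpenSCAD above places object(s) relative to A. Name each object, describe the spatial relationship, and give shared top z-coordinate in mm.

A is a house frame. B is an I-beam. The I-beam is beside the house frame with their tops flush at z = 2680. The shared top z-coordinate is 2680 mm.

Both tops at z = 2680 mm.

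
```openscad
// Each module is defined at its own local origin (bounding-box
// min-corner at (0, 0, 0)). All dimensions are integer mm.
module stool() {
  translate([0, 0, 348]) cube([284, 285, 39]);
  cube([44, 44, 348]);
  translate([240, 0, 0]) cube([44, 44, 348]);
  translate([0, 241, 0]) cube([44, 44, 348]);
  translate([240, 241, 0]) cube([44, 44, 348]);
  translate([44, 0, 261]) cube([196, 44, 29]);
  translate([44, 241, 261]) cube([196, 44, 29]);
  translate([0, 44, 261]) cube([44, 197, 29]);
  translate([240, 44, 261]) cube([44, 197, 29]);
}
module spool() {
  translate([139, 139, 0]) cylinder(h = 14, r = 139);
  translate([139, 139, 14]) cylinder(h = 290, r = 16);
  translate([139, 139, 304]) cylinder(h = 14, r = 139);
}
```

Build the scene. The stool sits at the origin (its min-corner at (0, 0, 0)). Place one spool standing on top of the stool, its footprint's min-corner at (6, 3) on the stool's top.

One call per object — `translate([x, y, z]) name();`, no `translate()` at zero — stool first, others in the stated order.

stool();
translate([6, 3, 387]) spool();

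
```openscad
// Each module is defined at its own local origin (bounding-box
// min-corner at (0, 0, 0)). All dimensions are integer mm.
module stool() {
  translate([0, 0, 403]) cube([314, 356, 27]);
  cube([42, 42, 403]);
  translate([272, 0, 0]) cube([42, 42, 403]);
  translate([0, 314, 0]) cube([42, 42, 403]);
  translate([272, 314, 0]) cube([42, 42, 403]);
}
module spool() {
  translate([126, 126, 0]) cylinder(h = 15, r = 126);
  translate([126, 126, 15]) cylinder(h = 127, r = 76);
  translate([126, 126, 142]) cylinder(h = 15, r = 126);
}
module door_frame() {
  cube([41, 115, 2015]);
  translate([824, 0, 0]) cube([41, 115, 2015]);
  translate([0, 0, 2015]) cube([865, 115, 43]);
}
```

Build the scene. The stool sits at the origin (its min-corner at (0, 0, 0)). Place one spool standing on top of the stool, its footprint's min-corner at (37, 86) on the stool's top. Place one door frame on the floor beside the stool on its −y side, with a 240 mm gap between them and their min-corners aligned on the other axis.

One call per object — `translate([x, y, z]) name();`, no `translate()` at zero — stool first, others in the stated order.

stool();
translate([37, 86, 430]) spool();
translate([0, -355, 0]) door_frame();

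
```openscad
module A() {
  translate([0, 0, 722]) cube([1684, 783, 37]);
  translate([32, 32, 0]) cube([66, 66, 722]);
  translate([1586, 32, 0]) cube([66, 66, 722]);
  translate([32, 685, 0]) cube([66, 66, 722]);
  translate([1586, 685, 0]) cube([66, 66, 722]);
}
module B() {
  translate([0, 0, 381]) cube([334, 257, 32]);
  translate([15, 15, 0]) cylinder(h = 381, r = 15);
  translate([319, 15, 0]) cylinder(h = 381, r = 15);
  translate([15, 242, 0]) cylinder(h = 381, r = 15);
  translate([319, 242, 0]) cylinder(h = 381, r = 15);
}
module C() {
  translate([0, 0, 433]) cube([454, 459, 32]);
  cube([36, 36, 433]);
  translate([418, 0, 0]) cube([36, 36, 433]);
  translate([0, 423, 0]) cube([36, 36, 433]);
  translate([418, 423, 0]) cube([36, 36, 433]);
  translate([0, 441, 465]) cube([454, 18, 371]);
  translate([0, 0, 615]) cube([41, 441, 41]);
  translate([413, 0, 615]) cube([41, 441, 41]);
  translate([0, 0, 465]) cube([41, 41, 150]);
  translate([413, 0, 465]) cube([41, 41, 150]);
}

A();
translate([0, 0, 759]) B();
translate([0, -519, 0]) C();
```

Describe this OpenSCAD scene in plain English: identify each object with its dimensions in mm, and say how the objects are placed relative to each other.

A is a rectangular dining table. The top is 1684×783×37 mm with its upper surface at z = 759 mm. It stands on four 66×66 mm square legs, each inset 32 mm from the nearest pair of top edges, running from the floor to the underside of the top.

B is a four-legged stool. The seat is 334×257 mm, 32 mm thick, top at z = 413 mm. It stands on four round legs, each 30 mm in diameter, from z = 0 to the seat underside, each leg's axis is inset half a diameter from the nearest pair of seat edges (so the leg's bounding box is flush with the corner).

C is a chair. The seat is a 454×459×32 mm slab with its top at z = 465 mm, on four 36×36 mm corner legs (flush with the seat edges, standing on z = 0). A flat backrest 18 mm thick, 371 mm tall, spans the full seat width and rises from the seat top along its +y edge, rear face flush with the rear of the seat. Two armrests of 41×41 mm section run along each side from the seat's front edge to the front of the backrest, top faces 191 mm above the seat top and outer faces flush with the seat's x-edges; a 41×41 mm post under the front of each armrest stands on the seat at the front corner.

The stool is on top of the table. The chair is on the floor beside the table on its −y side.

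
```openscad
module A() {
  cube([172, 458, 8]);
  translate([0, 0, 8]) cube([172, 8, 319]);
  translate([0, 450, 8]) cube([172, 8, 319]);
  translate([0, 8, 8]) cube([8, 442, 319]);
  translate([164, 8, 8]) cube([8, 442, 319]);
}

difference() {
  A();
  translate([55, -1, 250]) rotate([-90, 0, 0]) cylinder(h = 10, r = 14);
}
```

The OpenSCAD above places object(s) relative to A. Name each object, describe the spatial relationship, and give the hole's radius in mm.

The subtracted cylinder has r = 14 mm.

A is an open box. The open box has a circular hole through its front wall. The hole's radius is 14 mm.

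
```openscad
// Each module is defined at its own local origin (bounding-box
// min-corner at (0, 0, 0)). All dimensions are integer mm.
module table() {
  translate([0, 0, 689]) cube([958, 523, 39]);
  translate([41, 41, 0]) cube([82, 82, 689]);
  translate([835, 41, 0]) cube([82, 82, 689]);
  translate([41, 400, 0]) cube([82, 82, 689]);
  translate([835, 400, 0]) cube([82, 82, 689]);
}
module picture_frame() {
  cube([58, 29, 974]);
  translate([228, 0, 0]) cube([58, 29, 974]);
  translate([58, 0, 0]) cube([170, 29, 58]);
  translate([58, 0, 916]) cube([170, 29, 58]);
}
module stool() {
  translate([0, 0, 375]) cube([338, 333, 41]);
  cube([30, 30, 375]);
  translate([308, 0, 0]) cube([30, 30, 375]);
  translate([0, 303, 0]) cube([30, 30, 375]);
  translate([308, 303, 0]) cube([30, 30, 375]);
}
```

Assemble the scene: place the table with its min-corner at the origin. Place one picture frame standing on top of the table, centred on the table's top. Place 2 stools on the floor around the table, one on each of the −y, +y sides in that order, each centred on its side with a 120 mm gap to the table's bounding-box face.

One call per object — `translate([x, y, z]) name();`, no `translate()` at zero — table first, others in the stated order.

table();
translate([336, 247, 728]) picture_frame();
translate([310, -453, 0]) stool();
translate([310, 643, 0]) stool();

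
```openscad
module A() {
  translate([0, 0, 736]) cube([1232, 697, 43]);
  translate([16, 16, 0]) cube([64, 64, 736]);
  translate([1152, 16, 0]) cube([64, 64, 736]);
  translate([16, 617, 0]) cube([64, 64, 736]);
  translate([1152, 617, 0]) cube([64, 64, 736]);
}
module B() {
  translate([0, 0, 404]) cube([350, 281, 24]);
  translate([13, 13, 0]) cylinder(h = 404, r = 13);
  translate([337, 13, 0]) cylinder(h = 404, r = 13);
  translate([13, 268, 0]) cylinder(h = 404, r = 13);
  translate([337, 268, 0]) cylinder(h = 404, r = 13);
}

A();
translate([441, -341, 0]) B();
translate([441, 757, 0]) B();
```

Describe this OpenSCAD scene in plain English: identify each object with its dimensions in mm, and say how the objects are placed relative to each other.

A is a rectangular dining table. The top is 1232×697×43 mm with its upper surface at z = 779 mm. It stands on four 64×64 mm square legs, each inset 16 mm from the nearest pair of top edges, running from the floor to the underside of the top.

B is a four-legged stool. The seat is 350×281 mm, 24 mm thick, top at z = 428 mm. It stands on four round legs, each 26 mm in diameter, from z = 0 to the seat underside, each leg's axis is inset half a diameter from the nearest pair of seat edges (so the leg's bounding box is flush with the corner).

Two stools sit around the table at the −y, +y sides.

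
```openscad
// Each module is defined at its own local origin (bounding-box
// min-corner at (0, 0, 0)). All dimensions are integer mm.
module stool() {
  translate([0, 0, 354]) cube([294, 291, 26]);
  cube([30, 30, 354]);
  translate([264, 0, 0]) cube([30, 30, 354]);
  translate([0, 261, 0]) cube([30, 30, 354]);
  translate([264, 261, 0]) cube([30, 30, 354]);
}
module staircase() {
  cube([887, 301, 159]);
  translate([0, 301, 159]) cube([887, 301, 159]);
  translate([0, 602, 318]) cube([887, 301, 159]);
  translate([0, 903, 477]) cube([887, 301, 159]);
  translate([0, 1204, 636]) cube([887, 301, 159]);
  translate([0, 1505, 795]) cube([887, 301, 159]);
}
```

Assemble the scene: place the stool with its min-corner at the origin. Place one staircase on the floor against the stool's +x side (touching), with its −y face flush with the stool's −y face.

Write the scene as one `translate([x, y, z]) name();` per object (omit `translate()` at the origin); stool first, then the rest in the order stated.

stool();
translate([294, 0, 0]) staircase();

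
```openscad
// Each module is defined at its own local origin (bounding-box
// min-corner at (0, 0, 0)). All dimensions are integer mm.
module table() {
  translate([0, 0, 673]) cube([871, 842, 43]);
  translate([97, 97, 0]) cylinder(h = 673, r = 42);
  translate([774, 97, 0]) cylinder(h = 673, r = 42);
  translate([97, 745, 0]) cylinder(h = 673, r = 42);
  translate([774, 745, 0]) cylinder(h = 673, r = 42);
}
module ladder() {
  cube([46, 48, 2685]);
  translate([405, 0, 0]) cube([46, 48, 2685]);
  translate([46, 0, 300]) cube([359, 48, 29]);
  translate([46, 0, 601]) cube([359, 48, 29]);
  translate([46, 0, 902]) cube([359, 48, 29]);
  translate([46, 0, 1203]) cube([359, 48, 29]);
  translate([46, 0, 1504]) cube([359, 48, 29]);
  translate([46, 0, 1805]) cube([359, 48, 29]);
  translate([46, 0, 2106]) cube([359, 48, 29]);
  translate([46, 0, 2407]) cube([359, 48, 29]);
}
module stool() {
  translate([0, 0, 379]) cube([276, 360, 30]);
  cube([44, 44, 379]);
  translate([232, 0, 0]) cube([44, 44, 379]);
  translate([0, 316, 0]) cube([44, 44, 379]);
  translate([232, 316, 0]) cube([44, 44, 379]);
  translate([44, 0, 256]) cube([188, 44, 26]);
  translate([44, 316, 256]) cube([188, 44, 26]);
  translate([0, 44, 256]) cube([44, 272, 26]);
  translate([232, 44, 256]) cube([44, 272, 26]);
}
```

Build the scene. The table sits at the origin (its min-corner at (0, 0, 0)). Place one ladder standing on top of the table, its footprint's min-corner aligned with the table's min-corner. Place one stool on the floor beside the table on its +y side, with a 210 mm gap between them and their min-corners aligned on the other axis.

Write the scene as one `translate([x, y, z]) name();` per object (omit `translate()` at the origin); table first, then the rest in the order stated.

table();
translate([0, 0, 716]) ladder();
translate([0, 1052, 0]) stool();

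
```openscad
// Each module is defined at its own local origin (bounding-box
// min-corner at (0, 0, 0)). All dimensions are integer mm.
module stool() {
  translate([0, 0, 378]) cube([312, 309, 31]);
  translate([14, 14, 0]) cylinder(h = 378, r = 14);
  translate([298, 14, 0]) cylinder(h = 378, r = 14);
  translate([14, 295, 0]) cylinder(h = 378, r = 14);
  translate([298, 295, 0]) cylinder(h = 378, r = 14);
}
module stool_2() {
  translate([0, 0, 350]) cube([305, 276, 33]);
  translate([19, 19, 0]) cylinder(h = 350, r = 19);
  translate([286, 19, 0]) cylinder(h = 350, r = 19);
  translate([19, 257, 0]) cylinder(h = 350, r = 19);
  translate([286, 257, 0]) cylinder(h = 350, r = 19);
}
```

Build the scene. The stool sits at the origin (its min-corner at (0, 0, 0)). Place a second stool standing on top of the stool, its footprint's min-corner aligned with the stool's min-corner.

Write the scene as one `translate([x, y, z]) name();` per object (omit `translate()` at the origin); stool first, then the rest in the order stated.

stool();
translate([0, 0, 409]) stool_2();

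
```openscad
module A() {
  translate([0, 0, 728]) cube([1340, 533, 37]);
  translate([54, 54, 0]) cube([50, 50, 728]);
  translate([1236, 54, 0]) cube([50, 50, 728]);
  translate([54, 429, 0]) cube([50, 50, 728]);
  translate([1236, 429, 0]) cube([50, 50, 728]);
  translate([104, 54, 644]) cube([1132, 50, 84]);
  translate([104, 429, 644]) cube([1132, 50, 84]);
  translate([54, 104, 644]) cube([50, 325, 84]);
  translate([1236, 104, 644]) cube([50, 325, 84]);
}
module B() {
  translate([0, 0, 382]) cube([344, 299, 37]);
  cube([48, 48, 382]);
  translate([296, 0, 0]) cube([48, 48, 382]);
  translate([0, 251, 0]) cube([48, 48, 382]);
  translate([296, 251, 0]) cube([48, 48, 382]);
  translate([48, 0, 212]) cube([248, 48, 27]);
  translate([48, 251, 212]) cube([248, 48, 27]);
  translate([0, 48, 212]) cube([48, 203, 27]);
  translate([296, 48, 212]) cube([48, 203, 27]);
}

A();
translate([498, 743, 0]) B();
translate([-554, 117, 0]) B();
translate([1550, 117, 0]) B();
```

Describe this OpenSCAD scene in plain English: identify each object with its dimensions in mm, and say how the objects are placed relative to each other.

A is a rectangular dining table. The top is 1340×533×37 mm with its upper surface at z = 765 mm. It stands on four 50×50 mm square legs, each inset 54 mm from the nearest pair of top edges, running from the floor to the underside of the top. Four apron rails, 50 mm thick and 84 mm tall, run between adjacent legs with their top edges flush with the underside of the top and their outer faces flush with the legs' outer faces.

B is a four-legged stool. The seat is a 344×299×37 mm slab whose top surface is at z = 419 mm; four square legs, each 48×48 mm in cross-section, run from the floor (z = 0) to the underside of the seat, each flush with a corner of the seat. Four stretchers, 48 mm wide and 27 mm tall, connect adjacent legs with their undersides at z = 212 mm, each running between the inner faces of the legs it joins and aligned with the legs' outer faces on the other axis.

Three stools sit around the table at the +y, −x, +x sides.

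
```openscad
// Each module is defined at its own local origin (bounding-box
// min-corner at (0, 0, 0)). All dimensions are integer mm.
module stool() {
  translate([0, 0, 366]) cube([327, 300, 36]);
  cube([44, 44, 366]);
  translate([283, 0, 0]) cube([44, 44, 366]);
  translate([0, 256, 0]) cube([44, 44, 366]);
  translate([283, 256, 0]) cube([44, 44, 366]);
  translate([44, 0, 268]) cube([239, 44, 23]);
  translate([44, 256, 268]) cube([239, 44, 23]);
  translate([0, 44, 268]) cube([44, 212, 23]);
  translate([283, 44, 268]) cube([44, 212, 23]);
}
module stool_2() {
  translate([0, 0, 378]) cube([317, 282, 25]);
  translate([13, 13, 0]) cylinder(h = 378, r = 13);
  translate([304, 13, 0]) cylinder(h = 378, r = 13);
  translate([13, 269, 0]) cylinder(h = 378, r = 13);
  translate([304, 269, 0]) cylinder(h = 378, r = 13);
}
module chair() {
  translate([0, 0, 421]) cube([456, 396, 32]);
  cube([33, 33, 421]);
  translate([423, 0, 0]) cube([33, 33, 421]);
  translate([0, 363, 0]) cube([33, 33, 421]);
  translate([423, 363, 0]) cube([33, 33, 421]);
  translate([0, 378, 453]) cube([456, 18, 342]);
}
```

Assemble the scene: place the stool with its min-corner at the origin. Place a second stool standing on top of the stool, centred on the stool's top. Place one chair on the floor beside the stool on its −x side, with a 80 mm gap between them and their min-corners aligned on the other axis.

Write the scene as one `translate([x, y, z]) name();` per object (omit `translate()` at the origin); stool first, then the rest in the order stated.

stool();
translate([5, 9, 402]) stool_2();
translate([-536, 0, 0]) chair();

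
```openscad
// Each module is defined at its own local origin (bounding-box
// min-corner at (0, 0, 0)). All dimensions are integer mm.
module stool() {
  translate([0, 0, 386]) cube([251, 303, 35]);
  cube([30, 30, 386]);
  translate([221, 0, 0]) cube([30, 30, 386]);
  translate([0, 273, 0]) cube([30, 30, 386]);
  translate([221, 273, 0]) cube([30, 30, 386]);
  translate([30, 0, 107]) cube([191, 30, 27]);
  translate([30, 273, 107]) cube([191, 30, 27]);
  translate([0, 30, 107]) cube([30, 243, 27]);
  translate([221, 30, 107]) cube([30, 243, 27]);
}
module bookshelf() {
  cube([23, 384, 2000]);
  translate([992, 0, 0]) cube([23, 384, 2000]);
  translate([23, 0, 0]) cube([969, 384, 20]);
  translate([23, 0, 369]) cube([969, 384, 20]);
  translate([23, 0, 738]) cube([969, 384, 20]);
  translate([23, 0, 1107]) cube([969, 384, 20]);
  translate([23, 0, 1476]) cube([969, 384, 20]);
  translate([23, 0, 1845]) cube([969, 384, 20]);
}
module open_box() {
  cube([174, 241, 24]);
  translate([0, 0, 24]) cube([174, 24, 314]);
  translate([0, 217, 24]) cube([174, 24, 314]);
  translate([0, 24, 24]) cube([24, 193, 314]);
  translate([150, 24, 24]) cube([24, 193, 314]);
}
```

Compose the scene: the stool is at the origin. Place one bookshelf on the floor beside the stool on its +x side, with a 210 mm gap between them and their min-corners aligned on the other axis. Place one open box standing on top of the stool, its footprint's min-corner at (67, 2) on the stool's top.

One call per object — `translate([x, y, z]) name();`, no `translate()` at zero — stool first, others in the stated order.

stool();
translate([461, 0, 0]) bookshelf();
translate([67, 2, 421]) open_box();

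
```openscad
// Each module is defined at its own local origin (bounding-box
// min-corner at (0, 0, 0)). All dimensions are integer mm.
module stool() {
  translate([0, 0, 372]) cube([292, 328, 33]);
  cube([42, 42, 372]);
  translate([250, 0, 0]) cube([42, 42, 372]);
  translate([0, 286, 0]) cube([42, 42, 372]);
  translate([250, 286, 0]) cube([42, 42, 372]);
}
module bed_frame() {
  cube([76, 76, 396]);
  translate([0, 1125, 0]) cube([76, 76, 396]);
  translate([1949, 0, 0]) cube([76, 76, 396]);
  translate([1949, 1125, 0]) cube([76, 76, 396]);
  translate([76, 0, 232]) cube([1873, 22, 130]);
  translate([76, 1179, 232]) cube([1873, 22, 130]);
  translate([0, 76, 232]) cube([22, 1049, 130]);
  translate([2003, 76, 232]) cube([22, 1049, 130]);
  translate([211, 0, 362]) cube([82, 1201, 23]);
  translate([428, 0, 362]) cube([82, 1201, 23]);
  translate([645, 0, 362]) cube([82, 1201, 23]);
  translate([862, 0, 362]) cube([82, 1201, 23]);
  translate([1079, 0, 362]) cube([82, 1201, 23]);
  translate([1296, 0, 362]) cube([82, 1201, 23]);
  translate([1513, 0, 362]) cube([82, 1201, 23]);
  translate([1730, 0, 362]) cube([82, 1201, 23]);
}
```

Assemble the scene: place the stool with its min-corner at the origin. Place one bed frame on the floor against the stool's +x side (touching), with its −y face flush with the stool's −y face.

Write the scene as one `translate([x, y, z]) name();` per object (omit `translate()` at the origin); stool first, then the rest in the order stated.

stool();
translate([292, 0, 0]) bed_frame();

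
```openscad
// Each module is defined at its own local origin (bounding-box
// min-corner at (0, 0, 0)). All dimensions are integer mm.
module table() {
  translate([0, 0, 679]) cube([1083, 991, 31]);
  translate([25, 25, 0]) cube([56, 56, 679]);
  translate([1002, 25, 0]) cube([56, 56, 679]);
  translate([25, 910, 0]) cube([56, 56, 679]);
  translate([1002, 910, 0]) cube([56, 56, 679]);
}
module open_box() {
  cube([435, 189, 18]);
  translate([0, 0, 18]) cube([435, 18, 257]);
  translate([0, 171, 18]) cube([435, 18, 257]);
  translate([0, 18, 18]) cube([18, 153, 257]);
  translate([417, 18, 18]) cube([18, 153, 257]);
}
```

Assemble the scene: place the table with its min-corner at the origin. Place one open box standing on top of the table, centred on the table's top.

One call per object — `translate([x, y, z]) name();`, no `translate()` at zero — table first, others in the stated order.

table();
translate([324, 401, 710]) open_box();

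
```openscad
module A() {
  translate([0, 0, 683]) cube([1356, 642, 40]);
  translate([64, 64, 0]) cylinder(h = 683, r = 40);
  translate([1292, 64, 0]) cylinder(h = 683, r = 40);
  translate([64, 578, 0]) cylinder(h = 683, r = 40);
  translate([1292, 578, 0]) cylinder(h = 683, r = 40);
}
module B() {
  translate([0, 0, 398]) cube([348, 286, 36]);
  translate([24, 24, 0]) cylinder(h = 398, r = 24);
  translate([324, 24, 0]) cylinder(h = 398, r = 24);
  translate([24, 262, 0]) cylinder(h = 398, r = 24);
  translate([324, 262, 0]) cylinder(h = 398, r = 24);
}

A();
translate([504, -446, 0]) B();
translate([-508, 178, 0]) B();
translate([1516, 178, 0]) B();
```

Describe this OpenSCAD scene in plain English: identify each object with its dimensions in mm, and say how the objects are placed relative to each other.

A is a rectangular dining table. The top is 1356×642×40 mm with its upper surface at z = 723 mm. It stands on four round legs of 80 mm diameter, each leg's bounding box inset 24 mm from the nearest pair of top edges, running from the floor to the underside of the top.

B is a simple wooden stool: a rectangular seat 348 mm (x) by 286 mm (y), 36 mm thick, top face at z = 434 mm, on four round legs, each 48 mm in diameter. The legs rest on z = 0, each leg's axis is inset half a diameter from the nearest pair of seat edges (so the leg's bounding box is flush with the corner).

Three stools sit around the table at the −y, −x, +x sides.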